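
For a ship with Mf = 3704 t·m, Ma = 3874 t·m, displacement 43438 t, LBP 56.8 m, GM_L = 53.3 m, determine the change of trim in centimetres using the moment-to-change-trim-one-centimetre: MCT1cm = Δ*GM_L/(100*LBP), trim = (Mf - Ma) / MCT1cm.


Formula: net trimming moment = Mf - Ma; MCT1cm = Δ*GM_L/(100*LBP); trim = net moment / MCT1cm
Step 1 — net trimming moment = 3704 - 3874 = -170 t·m
Step 2 — MCT1cm = 43438 * 53.3 / (100 * 56.8) = 407.6136 t·m/cm
Step 3 — trim = -170 / 407.6136 ≈ -0.41706 cm (5 s.f.)

-0.41706 cm


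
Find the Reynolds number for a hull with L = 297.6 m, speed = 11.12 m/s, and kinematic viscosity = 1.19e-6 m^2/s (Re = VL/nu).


Formula: Re = V * L / nu
Step 1 — V * L = 11.12 * 297.6 = 3309.312 m^2/s
Step 2 — Re = 3309.312 / 1.19e-6 = 2.78e+09

2.78e+09


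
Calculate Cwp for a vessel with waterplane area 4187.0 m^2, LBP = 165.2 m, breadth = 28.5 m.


Formula: Cwp = Aw / (L * B)
Step 1 — L * B = 165.2 * 28.5 = 4708.2 m^2
Step 2 — Cwp = 4187.0 / 4708.2 ≈ 0.88930 (5 s.f.)

0.88930


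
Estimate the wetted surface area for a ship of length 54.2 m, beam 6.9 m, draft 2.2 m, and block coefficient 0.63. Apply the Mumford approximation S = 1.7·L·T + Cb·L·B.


Formula: S = 1.7*L*T + V/T with V = Cb*L*B*T, i.e. S = L * (1.7*T + Cb*B)
Step 1 — 1.7*T = 1.7 * 2.2 = 3.74 m
Step 2 — Cb*B = 0.63 * 6.9 = 4.347 m
Step 3 — 1.7*T + Cb*B = 3.74 + 4.347 = 8.087 m
Step 4 — S = 54.2 * 8.087 ≈ 438.32 m^2 (5 s.f.)

438.32 m^2


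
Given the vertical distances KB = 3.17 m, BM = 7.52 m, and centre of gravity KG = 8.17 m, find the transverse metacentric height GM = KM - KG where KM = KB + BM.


Formula: GM = KB + BM - KG
Step 1 — KM = KB + BM = 3.17 + 7.52 = 10.69 m
Step 2 — GM = KM - KG = 10.69 - 8.17 = 2.52 m

2.52 m


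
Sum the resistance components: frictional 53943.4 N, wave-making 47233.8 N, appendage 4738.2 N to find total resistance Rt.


Formula: Rt = Rf + Rw + Ra
Substituting: Rt = 53943.4 + 47233.8 + 4738.2
Result: Rt = 105915.4 N

105915.4 N


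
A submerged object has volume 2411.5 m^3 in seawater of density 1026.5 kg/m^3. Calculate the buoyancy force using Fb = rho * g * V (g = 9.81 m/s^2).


Formula: Fb = rho * g * V
Substituting: Fb = 1026.5 * 9.81 * 2411.5
Intermediate: 1026.5 * 9.81 = 10069.965
Result: Fb = 10069.965 * 2411.5 ≈ 24284000 N (5 s.f.)

24284000 N


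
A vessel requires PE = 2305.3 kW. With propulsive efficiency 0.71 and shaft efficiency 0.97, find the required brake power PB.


Formula: PB = PE / (eta_D * eta_S)
Step 1 — combined efficiency = eta_D * eta_S = 0.71 * 0.97 = 0.6887
Step 2 — PB = 2305.3 / 0.6887 ≈ 3347.3 kW (5 s.f.)

3347.3 kW


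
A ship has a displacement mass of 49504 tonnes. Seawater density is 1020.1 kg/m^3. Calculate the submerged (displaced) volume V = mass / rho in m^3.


Formula: V = mass / rho
Step 1 — convert tonnes to kg: 49504 t * 1000 = 49504000 kg
Step 2 — V = 49504000 / 1020.1 ≈ 48529 m^3 (5 s.f.)

48529 m^3


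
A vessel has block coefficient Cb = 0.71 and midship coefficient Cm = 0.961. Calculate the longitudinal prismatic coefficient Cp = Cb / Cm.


Formula: Cp = Cb / Cm
Substituting: Cp = 0.71 / 0.961
Result: Cp ≈ 0.73881 (5 s.f.)

0.73881


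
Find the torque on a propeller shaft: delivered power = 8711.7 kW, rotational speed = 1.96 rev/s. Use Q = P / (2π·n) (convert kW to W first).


Formula: Q = P_W / (2 * pi * n)
Step 1 — P_W = 8711.7 kW * 1000 = 8711700.0 W
Step 2 — 2 * pi * n = 2 * pi * 1.96 = 12.315043
Step 3 — Q = 8711700.0 / 12.315043 ≈ 707400 N·m (5 s.f.)

707400 N·m


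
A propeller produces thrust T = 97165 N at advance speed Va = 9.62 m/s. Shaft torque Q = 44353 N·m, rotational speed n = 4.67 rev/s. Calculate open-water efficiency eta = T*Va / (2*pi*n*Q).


Formula: eta = T * Va / (2 * pi * n * Q)
Step 1 — numerator = T * Va = 97165 * 9.62 = 934727.3
Step 2 — 2 * pi * n = 2 * pi * 4.67 = 29.342475
Step 3 — denominator = 29.342475 * 44353 = 1301426.79
Step 4 — eta = 934727.3 / 1301426.79 ≈ 0.71823 (5 s.f.)

0.71823


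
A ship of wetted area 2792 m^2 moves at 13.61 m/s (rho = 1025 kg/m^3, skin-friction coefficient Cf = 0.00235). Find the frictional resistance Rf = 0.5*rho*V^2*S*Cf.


Formula: Rf = 0.5 * rho * V^2 * S * Cf
Step 1 — V^2 = 13.61^2 = 185.2321
Step 2 — 0.5 * rho * V^2 = 0.5 * 1025 * 185.2321 = 94931.45125
Step 3 — Rf = 94931.45125 * 2792 * 0.00235 ≈ 622860 N (5 s.f.)

622860 N


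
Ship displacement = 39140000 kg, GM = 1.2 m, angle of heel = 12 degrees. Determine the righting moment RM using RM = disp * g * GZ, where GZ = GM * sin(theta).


Formula: GZ = GM * sin(theta); RM = disp * g * GZ
Step 1 — GZ = 1.2 * sin(12°) = 1.2 * 0.207912 = 0.249494 m
Step 2 — RM = 39140000 * 9.81 * 0.249494 ≈ 95797000 N·m (5 s.f.)

95797000 N·m


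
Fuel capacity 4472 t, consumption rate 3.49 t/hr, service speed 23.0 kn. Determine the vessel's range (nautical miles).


Formula: endurance = fuel / rate; range = endurance * speed
Step 1 — endurance = 4472 / 3.49 = 1281.3754 hours
Step 2 — range = 1281.3754 * 23.0 ≈ 29472 nautical miles (5 s.f.)

29472 NM


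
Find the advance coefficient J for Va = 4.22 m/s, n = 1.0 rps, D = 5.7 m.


Formula: J = Va / (n * D)
Step 1 — n * D = 1.0 * 5.7 = 5.7
Step 2 — J = 4.22 / 5.7 ≈ 0.74035 (5 s.f.)

0.74035


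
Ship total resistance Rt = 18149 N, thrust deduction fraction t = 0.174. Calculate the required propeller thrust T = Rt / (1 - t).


Formula: T = Rt / (1 - t)
Step 1 — (1 - t) = 1 - 0.174 = 0.826
Step 2 — T = 18149 / 0.826 ≈ 21972 N (5 s.f.)

21972 N


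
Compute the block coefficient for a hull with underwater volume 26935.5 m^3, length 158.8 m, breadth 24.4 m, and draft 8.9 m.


Formula: Cb = V / (L * B * T)
Step 1 — L * B * T = 158.8 * 24.4 * 8.9 = 34485.008 m^3
Step 2 — Cb = 26935.5 / 34485.008 ≈ 0.78108 (5 s.f.)

0.78108


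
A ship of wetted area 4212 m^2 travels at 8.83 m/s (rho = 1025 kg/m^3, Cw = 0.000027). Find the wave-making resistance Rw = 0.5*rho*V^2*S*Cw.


Formula: Rw = 0.5 * rho * V^2 * S * Cw
Step 1 — V^2 = 8.83^2 = 77.9689
Step 2 — 0.5 * rho * V^2 = 0.5 * 1025 * 77.9689 = 39959.06125
Step 3 — Rw = 39959.06125 * 4212 * 0.000027 ≈ 4544.3 N (5 s.f.)

4544.3 N


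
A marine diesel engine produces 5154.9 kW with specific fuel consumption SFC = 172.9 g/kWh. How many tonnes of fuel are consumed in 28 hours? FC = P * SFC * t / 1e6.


Formula: FC (tonnes) = P * SFC * t / 1,000,000
Step 1 — P * SFC * t = 5154.9 * 172.9 * 28 = 24955901.88 g
Step 2 — FC (tonnes) = 24955901.88 / 1,000,000 ≈ 24.956 tonnes (5 s.f.)

24.956 tonnes


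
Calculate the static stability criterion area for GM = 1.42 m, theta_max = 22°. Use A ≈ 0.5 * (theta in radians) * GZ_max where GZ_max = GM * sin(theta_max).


Formula: GZ_max = GM * sin(theta); Area = 0.5 * theta_rad * GZ_max
Step 1 — GZ_max = 1.42 * sin(22°) = 1.42 * 0.374607 = 0.531942 m
Step 2 — theta_rad = 22 * pi/180 = 0.383972 rad
Step 3 — Area = 0.5 * 0.383972 * 0.531942 ≈ 0.10213 m·rad (5 s.f.)

0.10213 m·rad


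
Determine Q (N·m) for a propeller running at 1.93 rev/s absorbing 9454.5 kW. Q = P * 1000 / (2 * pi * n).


Formula: Q = P_W / (2 * pi * n)
Step 1 — P_W = 9454.5 kW * 1000 = 9454500.0 W
Step 2 — 2 * pi * n = 2 * pi * 1.93 = 12.126548
Step 3 — Q = 9454500.0 / 12.126548 ≈ 779650 N·m (5 s.f.)

779650 N·m


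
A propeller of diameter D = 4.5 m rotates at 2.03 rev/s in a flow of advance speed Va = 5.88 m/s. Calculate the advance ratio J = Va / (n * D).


Formula: J = Va / (n * D)
Step 1 — n * D = 2.03 * 4.5 = 9.135
Step 2 — J = 5.88 / 9.135 ≈ 0.64368 (5 s.f.)

0.64368


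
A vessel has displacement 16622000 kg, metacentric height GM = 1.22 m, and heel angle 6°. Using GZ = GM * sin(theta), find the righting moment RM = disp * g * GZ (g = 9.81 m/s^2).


Formula: GZ = GM * sin(theta); RM = disp * g * GZ
Step 1 — GZ = 1.22 * sin(6°) = 1.22 * 0.104528 = 0.127524 m
Step 2 — RM = 16622000 * 9.81 * 0.127524 ≈ 20794000 N·m (5 s.f.)

20794000 N·m


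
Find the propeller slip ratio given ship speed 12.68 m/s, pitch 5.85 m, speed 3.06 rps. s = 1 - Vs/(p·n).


Formula: s = 1 - Vs / (p * n)
Step 1 — p * n = 5.85 * 3.06 = 17.901
Step 2 — Vs / (p*n) = 12.68 / 17.901 = 0.70834 (6 d.p.)
Step 3 — s = 1 - 0.70834 = 0.29166

0.29166


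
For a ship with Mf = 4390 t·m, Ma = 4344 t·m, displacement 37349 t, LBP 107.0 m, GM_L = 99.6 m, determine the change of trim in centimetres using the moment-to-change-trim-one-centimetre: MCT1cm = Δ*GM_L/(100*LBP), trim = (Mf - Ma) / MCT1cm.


Formula: net trimming moment = Mf - Ma; MCT1cm = Δ*GM_L/(100*LBP); trim = net moment / MCT1cm
Step 1 — net trimming moment = 4390 - 4344 = 46 t·m
Step 2 — MCT1cm = 37349 * 99.6 / (100 * 107.0) = 347.6599 t·m/cm
Step 3 — trim = 46 / 347.6599 ≈ 0.13231 cm (5 s.f.)

0.13231 cm


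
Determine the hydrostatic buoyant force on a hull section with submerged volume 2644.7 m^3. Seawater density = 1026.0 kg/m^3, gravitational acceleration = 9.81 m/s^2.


Formula: Fb = rho * g * V
Substituting: Fb = 1026.0 * 9.81 * 2644.7
Intermediate: 1026.0 * 9.81 = 10065.06
Result: Fb = 10065.06 * 2644.7 ≈ 26619000 N (5 s.f.)

26619000 N


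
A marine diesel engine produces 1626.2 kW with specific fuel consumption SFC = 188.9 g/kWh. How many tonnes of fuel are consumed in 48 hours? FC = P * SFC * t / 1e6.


Formula: FC (tonnes) = P * SFC * t / 1,000,000
Step 1 — P * SFC * t = 1626.2 * 188.9 * 48 = 14745080.64 g
Step 2 — FC (tonnes) = 14745080.64 / 1,000,000 ≈ 14.745 tonnes (5 s.f.)

14.745 tonnes


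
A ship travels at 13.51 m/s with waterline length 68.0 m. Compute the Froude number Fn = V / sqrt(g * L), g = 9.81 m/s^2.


Formula: Fn = V / sqrt(g * L)
Step 1 — g * L = 9.81 * 68.0 = 667.08
Step 2 — sqrt(g * L) = sqrt(667.08) = 25.827892
Step 3 — Fn = 13.51 / 25.827892 ≈ 0.52308 (5 s.f.)

0.52308


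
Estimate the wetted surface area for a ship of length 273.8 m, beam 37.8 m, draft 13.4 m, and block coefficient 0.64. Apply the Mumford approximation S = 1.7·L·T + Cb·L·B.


Formula: S = 1.7*L*T + V/T with V = Cb*L*B*T, i.e. S = L * (1.7*T + Cb*B)
Step 1 — 1.7*T = 1.7 * 13.4 = 22.78 m
Step 2 — Cb*B = 0.64 * 37.8 = 24.192 m
Step 3 — 1.7*T + Cb*B = 22.78 + 24.192 = 46.972 m
Step 4 — S = 273.8 * 46.972 ≈ 12861 m^2 (5 s.f.)

12861 m^2


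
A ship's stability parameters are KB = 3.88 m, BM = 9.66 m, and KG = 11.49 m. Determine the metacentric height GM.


Formula: GM = KB + BM - KG
Step 1 — KM = KB + BM = 3.88 + 9.66 = 13.54 m
Step 2 — GM = KM - KG = 13.54 - 11.49 = 2.05 m

2.05 m


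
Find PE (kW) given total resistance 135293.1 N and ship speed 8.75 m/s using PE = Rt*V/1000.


Formula: PE = Rt * V / 1000 (kW)
Step 1 — PE (W) = 135293.1 * 8.75 = 1183814.625 W
Step 2 — PE (kW) = 1183814.625 / 1000 ≈ 1183.8 kW (5 s.f.)

1183.8 kW


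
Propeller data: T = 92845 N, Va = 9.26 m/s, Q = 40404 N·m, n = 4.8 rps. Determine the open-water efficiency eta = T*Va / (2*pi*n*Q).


Formula: eta = T * Va / (2 * pi * n * Q)
Step 1 — numerator = T * Va = 92845 * 9.26 = 859744.7
Step 2 — 2 * pi * n = 2 * pi * 4.8 = 30.159289
Step 3 — denominator = 30.159289 * 40404 = 1218555.91
Step 4 — eta = 859744.7 / 1218555.91 ≈ 0.70554 (5 s.f.)

0.70554


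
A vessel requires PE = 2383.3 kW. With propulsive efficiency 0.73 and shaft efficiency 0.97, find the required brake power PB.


Formula: PB = PE / (eta_D * eta_S)
Step 1 — combined efficiency = eta_D * eta_S = 0.73 * 0.97 = 0.7081
Step 2 — PB = 2383.3 / 0.7081 ≈ 3365.8 kW (5 s.f.)

3365.8 kW


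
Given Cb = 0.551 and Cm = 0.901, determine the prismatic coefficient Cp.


Formula: Cp = Cb / Cm
Substituting: Cp = 0.551 / 0.901
Result: Cp ≈ 0.61154 (5 s.f.)

0.61154


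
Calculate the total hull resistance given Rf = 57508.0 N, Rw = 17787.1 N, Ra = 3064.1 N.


Formula: Rt = Rf + Rw + Ra
Substituting: Rt = 57508.0 + 17787.1 + 3064.1
Result: Rt = 78359.2 N

78359.2 N


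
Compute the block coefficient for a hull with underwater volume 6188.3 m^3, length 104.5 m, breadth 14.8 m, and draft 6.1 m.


Formula: Cb = V / (L * B * T)
Step 1 — L * B * T = 104.5 * 14.8 * 6.1 = 9434.26 m^3
Step 2 — Cb = 6188.3 / 9434.26 ≈ 0.65594 (5 s.f.)

0.65594


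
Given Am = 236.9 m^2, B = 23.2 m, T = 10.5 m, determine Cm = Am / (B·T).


Formula: Cm = Am / (B * T)
Step 1 — B * T = 23.2 * 10.5 = 243.6 m^2
Step 2 — Cm = 236.9 / 243.6 ≈ 0.97250 (5 s.f.)

0.97250


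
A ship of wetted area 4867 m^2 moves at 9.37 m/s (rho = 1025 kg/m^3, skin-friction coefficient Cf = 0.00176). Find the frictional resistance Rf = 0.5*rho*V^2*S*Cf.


Formula: Rf = 0.5 * rho * V^2 * S * Cf
Step 1 — V^2 = 9.37^2 = 87.7969
Step 2 — 0.5 * rho * V^2 = 0.5 * 1025 * 87.7969 = 44995.91125
Step 3 — Rf = 44995.91125 * 4867 * 0.00176 ≈ 385430 N (5 s.f.)

385430 N


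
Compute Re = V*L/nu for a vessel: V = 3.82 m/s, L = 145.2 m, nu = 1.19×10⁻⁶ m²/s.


Formula: Re = V * L / nu
Step 1 — V * L = 3.82 * 145.2 = 554.664 m^2/s
Step 2 — Re = 554.664 / 1.19e-6 = 4.66e+08

4.66e+08


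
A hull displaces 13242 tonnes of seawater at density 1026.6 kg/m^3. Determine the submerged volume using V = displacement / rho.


Formula: V = mass / rho
Step 1 — convert tonnes to kg: 13242 t * 1000 = 13242000 kg
Step 2 — V = 13242000 / 1026.6 ≈ 12899 m^3 (5 s.f.)

12899 m^3


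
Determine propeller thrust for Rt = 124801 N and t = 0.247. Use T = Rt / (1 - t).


Formula: T = Rt / (1 - t)
Step 1 — (1 - t) = 1 - 0.247 = 0.753
Step 2 — T = 124801 / 0.753 ≈ 165740 N (5 s.f.)

165740 N


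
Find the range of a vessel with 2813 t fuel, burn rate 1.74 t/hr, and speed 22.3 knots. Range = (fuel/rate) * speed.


Formula: endurance = fuel / rate; range = endurance * speed
Step 1 — endurance = 2813 / 1.74 = 1616.6667 hours
Step 2 — range = 1616.6667 * 22.3 ≈ 36052 nautical miles (5 s.f.)

36052 NM


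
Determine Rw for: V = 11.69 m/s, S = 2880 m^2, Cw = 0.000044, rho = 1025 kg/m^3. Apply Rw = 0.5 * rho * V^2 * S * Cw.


Formula: Rw = 0.5 * rho * V^2 * S * Cw
Step 1 — V^2 = 11.69^2 = 136.6561
Step 2 — 0.5 * rho * V^2 = 0.5 * 1025 * 136.6561 = 70036.25125
Step 3 — Rw = 70036.25125 * 2880 * 0.000044 ≈ 8875.0 N (5 s.f.)

8875.0 N


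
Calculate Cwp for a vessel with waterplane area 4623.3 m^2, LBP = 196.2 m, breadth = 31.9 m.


Formula: Cwp = Aw / (L * B)
Step 1 — L * B = 196.2 * 31.9 = 6258.78 m^2
Step 2 — Cwp = 4623.3 / 6258.78 ≈ 0.73869 (5 s.f.)

0.73869


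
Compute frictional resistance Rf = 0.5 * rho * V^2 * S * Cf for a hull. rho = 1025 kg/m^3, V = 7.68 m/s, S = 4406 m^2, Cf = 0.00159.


Formula: Rf = 0.5 * rho * V^2 * S * Cf
Step 1 — V^2 = 7.68^2 = 58.9824
Step 2 — 0.5 * rho * V^2 = 0.5 * 1025 * 58.9824 = 30228.48
Step 3 — Rf = 30228.48 * 4406 * 0.00159 ≈ 211770 N (5 s.f.)

211770 N


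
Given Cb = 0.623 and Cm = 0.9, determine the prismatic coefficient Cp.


Formula: Cp = Cb / Cm
Substituting: Cp = 0.623 / 0.9
Result: Cp ≈ 0.69222 (5 s.f.)

0.69222


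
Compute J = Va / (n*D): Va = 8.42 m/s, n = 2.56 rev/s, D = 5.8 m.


Formula: J = Va / (n * D)
Step 1 — n * D = 2.56 * 5.8 = 14.848
Step 2 — J = 8.42 / 14.848 ≈ 0.56708 (5 s.f.)

0.56708


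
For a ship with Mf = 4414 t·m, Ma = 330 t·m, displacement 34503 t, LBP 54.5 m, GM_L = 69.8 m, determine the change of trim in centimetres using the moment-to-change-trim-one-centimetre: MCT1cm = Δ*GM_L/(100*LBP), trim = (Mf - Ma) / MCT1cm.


Formula: net trimming moment = Mf - Ma; MCT1cm = Δ*GM_L/(100*LBP); trim = net moment / MCT1cm
Step 1 — net trimming moment = 4414 - 330 = 4084 t·m
Step 2 — MCT1cm = 34503 * 69.8 / (100 * 54.5) = 441.8916 t·m/cm
Step 3 — trim = 4084 / 441.8916 ≈ 9.2421 cm (5 s.f.)

9.2421 cm


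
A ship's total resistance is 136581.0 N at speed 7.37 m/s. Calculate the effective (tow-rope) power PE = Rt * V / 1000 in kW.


Formula: PE = Rt * V / 1000 (kW)
Step 1 — PE (W) = 136581.0 * 7.37 = 1006601.97 W
Step 2 — PE (kW) = 1006601.97 / 1000 ≈ 1006.6 kW (5 s.f.)

1006.6 kW


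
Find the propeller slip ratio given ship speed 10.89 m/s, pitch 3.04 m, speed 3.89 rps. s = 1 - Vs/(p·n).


Formula: s = 1 - Vs / (p * n)
Step 1 — p * n = 3.04 * 3.89 = 11.8256
Step 2 — Vs / (p*n) = 10.89 / 11.8256 = 0.920884 (6 d.p.)
Step 3 — s = 1 - 0.920884 = 0.079116

0.079116


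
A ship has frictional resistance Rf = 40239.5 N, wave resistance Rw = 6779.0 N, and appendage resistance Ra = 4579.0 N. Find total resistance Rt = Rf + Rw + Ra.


Formula: Rt = Rf + Rw + Ra
Substituting: Rt = 40239.5 + 6779.0 + 4579.0
Result: Rt = 51597.5 N

51597.5 N


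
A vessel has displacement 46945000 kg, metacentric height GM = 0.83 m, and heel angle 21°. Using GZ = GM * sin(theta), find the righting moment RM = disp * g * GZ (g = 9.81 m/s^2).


Formula: GZ = GM * sin(theta); RM = disp * g * GZ
Step 1 — GZ = 0.83 * sin(21°) = 0.83 * 0.358368 = 0.297445 m
Step 2 — RM = 46945000 * 9.81 * 0.297445 ≈ 136980000 N·m (5 s.f.)

136980000 N·m


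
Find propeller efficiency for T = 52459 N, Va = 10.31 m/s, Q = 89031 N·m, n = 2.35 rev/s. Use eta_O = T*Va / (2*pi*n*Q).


Formula: eta = T * Va / (2 * pi * n * Q)
Step 1 — numerator = T * Va = 52459 * 10.31 = 540852.29
Step 2 — 2 * pi * n = 2 * pi * 2.35 = 14.765485
Step 3 — denominator = 14.765485 * 89031 = 1314585.9
Step 4 — eta = 540852.29 / 1314585.9 ≈ 0.41142 (5 s.f.)

0.41142


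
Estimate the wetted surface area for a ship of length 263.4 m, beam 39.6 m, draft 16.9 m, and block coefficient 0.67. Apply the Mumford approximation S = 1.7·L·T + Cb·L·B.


Formula: S = 1.7*L*T + V/T with V = Cb*L*B*T, i.e. S = L * (1.7*T + Cb*B)
Step 1 — 1.7*T = 1.7 * 16.9 = 28.73 m
Step 2 — Cb*B = 0.67 * 39.6 = 26.532 m
Step 3 — 1.7*T + Cb*B = 28.73 + 26.532 = 55.262 m
Step 4 — S = 263.4 * 55.262 ≈ 14556 m^2 (5 s.f.)

14556 m^2


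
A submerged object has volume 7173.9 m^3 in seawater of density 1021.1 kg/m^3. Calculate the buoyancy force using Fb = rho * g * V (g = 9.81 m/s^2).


Formula: Fb = rho * g * V
Substituting: Fb = 1021.1 * 9.81 * 7173.9
Intermediate: 1021.1 * 9.81 = 10016.991
Result: Fb = 10016.991 * 7173.9 ≈ 71861000 N (5 s.f.)

71861000 N


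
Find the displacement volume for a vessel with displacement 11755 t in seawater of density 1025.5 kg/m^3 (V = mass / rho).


Formula: V = mass / rho
Step 1 — convert tonnes to kg: 11755 t * 1000 = 11755000 kg
Step 2 — V = 11755000 / 1025.5 ≈ 11463 m^3 (5 s.f.)

11463 m^3


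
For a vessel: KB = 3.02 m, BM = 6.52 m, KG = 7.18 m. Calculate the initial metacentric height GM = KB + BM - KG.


Formula: GM = KB + BM - KG
Step 1 — KM = KB + BM = 3.02 + 6.52 = 9.54 m
Step 2 — GM = KM - KG = 9.54 - 7.18 = 2.36 m

2.36 m


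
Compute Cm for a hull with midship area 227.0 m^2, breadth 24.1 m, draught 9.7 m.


Formula: Cm = Am / (B * T)
Step 1 — B * T = 24.1 * 9.7 = 233.77 m^2
Step 2 — Cm = 227.0 / 233.77 ≈ 0.97104 (5 s.f.)

0.97104


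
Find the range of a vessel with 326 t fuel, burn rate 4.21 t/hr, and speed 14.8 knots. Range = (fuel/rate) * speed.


Formula: endurance = fuel / rate; range = endurance * speed
Step 1 — endurance = 326 / 4.21 = 77.4347 hours
Step 2 — range = 77.4347 * 14.8 ≈ 1146.0 nautical miles (5 s.f.)

1146.0 NM


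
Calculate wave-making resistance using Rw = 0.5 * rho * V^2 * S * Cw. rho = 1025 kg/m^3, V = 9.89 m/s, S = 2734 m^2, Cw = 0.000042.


Formula: Rw = 0.5 * rho * V^2 * S * Cw
Step 1 — V^2 = 9.89^2 = 97.8121
Step 2 — 0.5 * rho * V^2 = 0.5 * 1025 * 97.8121 = 50128.70125
Step 3 — Rw = 50128.70125 * 2734 * 0.000042 ≈ 5756.2 N (5 s.f.)

5756.2 N


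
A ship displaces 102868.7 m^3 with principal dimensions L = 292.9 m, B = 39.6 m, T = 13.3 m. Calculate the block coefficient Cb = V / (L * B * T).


Formula: Cb = V / (L * B * T)
Step 1 — L * B * T = 292.9 * 39.6 * 13.3 = 154264.572 m^3
Step 2 — Cb = 102868.7 / 154264.572 ≈ 0.66683 (5 s.f.)

0.66683


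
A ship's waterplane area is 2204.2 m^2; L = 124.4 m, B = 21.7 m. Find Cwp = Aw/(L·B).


Formula: Cwp = Aw / (L * B)
Step 1 — L * B = 124.4 * 21.7 = 2699.48 m^2
Step 2 — Cwp = 2204.2 / 2699.48 ≈ 0.81653 (5 s.f.)

0.81653


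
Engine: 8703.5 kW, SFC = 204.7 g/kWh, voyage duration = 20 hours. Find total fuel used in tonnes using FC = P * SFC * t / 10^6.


Formula: FC (tonnes) = P * SFC * t / 1,000,000
Step 1 — P * SFC * t = 8703.5 * 204.7 * 20 = 35632129.0 g
Step 2 — FC (tonnes) = 35632129.0 / 1,000,000 ≈ 35.632 tonnes (5 s.f.)

35.632 tonnes


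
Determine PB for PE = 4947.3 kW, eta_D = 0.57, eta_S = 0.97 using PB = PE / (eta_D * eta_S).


Formula: PB = PE / (eta_D * eta_S)
Step 1 — combined efficiency = eta_D * eta_S = 0.57 * 0.97 = 0.5529
Step 2 — PB = 4947.3 / 0.5529 ≈ 8947.9 kW (5 s.f.)

8947.9 kW


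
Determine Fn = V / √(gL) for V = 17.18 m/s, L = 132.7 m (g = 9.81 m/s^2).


Formula: Fn = V / sqrt(g * L)
Step 1 — g * L = 9.81 * 132.7 = 1301.787
Step 2 — sqrt(g * L) = sqrt(1301.787) = 36.080285
Step 3 — Fn = 17.18 / 36.080285 ≈ 0.47616 (5 s.f.)

0.47616


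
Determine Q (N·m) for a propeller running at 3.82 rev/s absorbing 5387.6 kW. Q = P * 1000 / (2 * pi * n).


Formula: Q = P_W / (2 * pi * n)
Step 1 — P_W = 5387.6 kW * 1000 = 5387600.0 W
Step 2 — 2 * pi * n = 2 * pi * 3.82 = 24.001768
Step 3 — Q = 5387600.0 / 24.001768 ≈ 224470 N·m (5 s.f.)

224470 N·m


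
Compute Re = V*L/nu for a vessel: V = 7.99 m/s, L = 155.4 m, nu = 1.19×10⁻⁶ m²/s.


Formula: Re = V * L / nu
Step 1 — V * L = 7.99 * 155.4 = 1241.646 m^2/s
Step 2 — Re = 1241.646 / 1.19e-6 = 1.04e+09

1.04e+09


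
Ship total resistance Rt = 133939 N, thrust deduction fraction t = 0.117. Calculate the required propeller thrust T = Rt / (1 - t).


Formula: T = Rt / (1 - t)
Step 1 — (1 - t) = 1 - 0.117 = 0.883
Step 2 — T = 133939 / 0.883 ≈ 151690 N (5 s.f.)

151690 N


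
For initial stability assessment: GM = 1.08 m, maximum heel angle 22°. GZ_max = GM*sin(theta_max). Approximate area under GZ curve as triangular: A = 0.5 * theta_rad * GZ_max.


Formula: GZ_max = GM * sin(theta); Area = 0.5 * theta_rad * GZ_max
Step 1 — GZ_max = 1.08 * sin(22°) = 1.08 * 0.374607 = 0.404576 m
Step 2 — theta_rad = 22 * pi/180 = 0.383972 rad
Step 3 — Area = 0.5 * 0.383972 * 0.404576 ≈ 0.077673 m·rad (5 s.f.)

0.077673 m·rad


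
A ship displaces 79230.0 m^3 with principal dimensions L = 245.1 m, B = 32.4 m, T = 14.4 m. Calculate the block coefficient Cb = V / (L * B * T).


Formula: Cb = V / (L * B * T)
Step 1 — L * B * T = 245.1 * 32.4 * 14.4 = 114353.856 m^3
Step 2 — Cb = 79230.0 / 114353.856 ≈ 0.69285 (5 s.f.)

0.69285


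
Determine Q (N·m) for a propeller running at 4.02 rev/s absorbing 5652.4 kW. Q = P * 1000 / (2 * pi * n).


Formula: Q = P_W / (2 * pi * n)
Step 1 — P_W = 5652.4 kW * 1000 = 5652400.0 W
Step 2 — 2 * pi * n = 2 * pi * 4.02 = 25.258405
Step 3 — Q = 5652400.0 / 25.258405 ≈ 223780 N·m (5 s.f.)

223780 N·m


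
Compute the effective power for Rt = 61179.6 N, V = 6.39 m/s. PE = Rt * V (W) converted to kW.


Formula: PE = Rt * V / 1000 (kW)
Step 1 — PE (W) = 61179.6 * 6.39 = 390937.644 W
Step 2 — PE (kW) = 390937.644 / 1000 ≈ 390.94 kW (5 s.f.)

390.94 kW


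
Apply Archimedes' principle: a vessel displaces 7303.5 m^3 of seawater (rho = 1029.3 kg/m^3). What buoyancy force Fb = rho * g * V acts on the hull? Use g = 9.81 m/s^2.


Formula: Fb = rho * g * V
Substituting: Fb = 1029.3 * 9.81 * 7303.5
Intermediate: 1029.3 * 9.81 = 10097.433
Result: Fb = 10097.433 * 7303.5 ≈ 73747000 N (5 s.f.)

73747000 N


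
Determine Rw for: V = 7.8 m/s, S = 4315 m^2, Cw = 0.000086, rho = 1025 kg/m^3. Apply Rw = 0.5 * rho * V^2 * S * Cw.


Formula: Rw = 0.5 * rho * V^2 * S * Cw
Step 1 — V^2 = 7.8^2 = 60.84
Step 2 — 0.5 * rho * V^2 = 0.5 * 1025 * 60.84 = 31180.5
Step 3 — Rw = 31180.5 * 4315 * 0.000086 ≈ 11571 N (5 s.f.)

11571 N


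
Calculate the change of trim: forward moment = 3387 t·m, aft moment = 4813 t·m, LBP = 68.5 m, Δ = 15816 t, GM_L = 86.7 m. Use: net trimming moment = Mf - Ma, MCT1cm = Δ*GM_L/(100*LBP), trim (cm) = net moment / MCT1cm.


Formula: net trimming moment = Mf - Ma; MCT1cm = Δ*GM_L/(100*LBP); trim = net moment / MCT1cm
Step 1 — net trimming moment = 3387 - 4813 = -1426 t·m
Step 2 — MCT1cm = 15816 * 86.7 / (100 * 68.5) = 200.1821 t·m/cm
Step 3 — trim = -1426 / 200.1821 ≈ -7.1235 cm (5 s.f.)

-7.1235 cm


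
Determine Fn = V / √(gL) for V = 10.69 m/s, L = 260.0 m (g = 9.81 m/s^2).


Formula: Fn = V / sqrt(g * L)
Step 1 — g * L = 9.81 * 260.0 = 2550.6
Step 2 — sqrt(g * L) = sqrt(2550.6) = 50.503465
Step 3 — Fn = 10.69 / 50.503465 ≈ 0.21167 (5 s.f.)

0.21167


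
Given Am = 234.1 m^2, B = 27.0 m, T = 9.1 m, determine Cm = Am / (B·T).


Formula: Cm = Am / (B * T)
Step 1 — B * T = 27.0 * 9.1 = 245.7 m^2
Step 2 — Cm = 234.1 / 245.7 ≈ 0.95279 (5 s.f.)

0.95279


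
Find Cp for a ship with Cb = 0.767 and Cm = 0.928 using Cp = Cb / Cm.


Formula: Cp = Cb / Cm
Substituting: Cp = 0.767 / 0.928
Result: Cp ≈ 0.82651 (5 s.f.)

0.82651


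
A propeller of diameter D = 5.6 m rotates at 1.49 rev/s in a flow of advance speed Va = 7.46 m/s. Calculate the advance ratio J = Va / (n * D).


Formula: J = Va / (n * D)
Step 1 — n * D = 1.49 * 5.6 = 8.344
Step 2 — J = 7.46 / 8.344 ≈ 0.89406 (5 s.f.)

0.89406


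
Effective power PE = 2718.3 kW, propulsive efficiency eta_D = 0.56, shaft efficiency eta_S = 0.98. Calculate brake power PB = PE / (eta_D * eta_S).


Formula: PB = PE / (eta_D * eta_S)
Step 1 — combined efficiency = eta_D * eta_S = 0.56 * 0.98 = 0.5488
Step 2 — PB = 2718.3 / 0.5488 ≈ 4953.2 kW (5 s.f.)

4953.2 kW


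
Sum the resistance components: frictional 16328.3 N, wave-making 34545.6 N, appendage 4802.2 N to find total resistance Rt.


Formula: Rt = Rf + Rw + Ra
Substituting: Rt = 16328.3 + 34545.6 + 4802.2
Result: Rt = 55676.1 N

55676.1 N


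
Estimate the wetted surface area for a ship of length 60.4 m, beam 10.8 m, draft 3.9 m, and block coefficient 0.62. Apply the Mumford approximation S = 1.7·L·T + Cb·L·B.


Formula: S = 1.7*L*T + V/T with V = Cb*L*B*T, i.e. S = L * (1.7*T + Cb*B)
Step 1 — 1.7*T = 1.7 * 3.9 = 6.63 m
Step 2 — Cb*B = 0.62 * 10.8 = 6.696 m
Step 3 — 1.7*T + Cb*B = 6.63 + 6.696 = 13.326 m
Step 4 — S = 60.4 * 13.326 ≈ 804.89 m^2 (5 s.f.)

804.89 m^2


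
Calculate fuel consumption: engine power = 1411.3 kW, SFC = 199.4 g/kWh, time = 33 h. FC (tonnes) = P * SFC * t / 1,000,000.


Formula: FC (tonnes) = P * SFC * t / 1,000,000
Step 1 — P * SFC * t = 1411.3 * 199.4 * 33 = 9286636.26 g
Step 2 — FC (tonnes) = 9286636.26 / 1,000,000 ≈ 9.2866 tonnes (5 s.f.)

9.2866 tonnes


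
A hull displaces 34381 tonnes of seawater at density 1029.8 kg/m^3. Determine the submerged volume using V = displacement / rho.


Formula: V = mass / rho
Step 1 — convert tonnes to kg: 34381 t * 1000 = 34381000 kg
Step 2 — V = 34381000 / 1029.8 ≈ 33386 m^3 (5 s.f.)

33386 m^3


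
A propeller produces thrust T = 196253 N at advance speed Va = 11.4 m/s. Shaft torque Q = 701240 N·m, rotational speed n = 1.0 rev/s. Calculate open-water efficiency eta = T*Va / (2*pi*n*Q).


Formula: eta = T * Va / (2 * pi * n * Q)
Step 1 — numerator = T * Va = 196253 * 11.4 = 2237284.2
Step 2 — 2 * pi * n = 2 * pi * 1.0 = 6.283185
Step 3 — denominator = 6.283185 * 701240 = 4406020.65
Step 4 — eta = 2237284.2 / 4406020.65 ≈ 0.50778 (5 s.f.)

0.50778


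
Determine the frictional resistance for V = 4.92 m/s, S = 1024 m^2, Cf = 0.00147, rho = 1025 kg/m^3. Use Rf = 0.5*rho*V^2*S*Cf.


Formula: Rf = 0.5 * rho * V^2 * S * Cf
Step 1 — V^2 = 4.92^2 = 24.2064
Step 2 — 0.5 * rho * V^2 = 0.5 * 1025 * 24.2064 = 12405.78
Step 3 — Rf = 12405.78 * 1024 * 0.00147 ≈ 18674 N (5 s.f.)

18674 N


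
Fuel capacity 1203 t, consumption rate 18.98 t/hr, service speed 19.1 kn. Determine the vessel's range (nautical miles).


Formula: endurance = fuel / rate; range = endurance * speed
Step 1 — endurance = 1203 / 18.98 = 63.3825 hours
Step 2 — range = 63.3825 * 19.1 ≈ 1210.6 nautical miles (5 s.f.)

1210.6 NM


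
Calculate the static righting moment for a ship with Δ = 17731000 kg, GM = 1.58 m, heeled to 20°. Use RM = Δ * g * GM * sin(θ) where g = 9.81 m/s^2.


Formula: GZ = GM * sin(theta); RM = disp * g * GZ
Step 1 — GZ = 1.58 * sin(20°) = 1.58 * 0.34202 = 0.540392 m
Step 2 — RM = 17731000 * 9.81 * 0.540392 ≈ 93996000 N·m (5 s.f.)

93996000 N·m


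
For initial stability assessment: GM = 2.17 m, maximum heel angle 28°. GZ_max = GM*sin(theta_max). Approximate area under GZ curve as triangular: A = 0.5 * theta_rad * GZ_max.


Formula: GZ_max = GM * sin(theta); Area = 0.5 * theta_rad * GZ_max
Step 1 — GZ_max = 2.17 * sin(28°) = 2.17 * 0.469472 = 1.018754 m
Step 2 — theta_rad = 28 * pi/180 = 0.488692 rad
Step 3 — Area = 0.5 * 0.488692 * 1.018754 ≈ 0.24893 m·rad (5 s.f.)

0.24893 m·rad


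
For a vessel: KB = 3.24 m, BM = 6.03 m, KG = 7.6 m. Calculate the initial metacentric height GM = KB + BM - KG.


Formula: GM = KB + BM - KG
Step 1 — KM = KB + BM = 3.24 + 6.03 = 9.27 m
Step 2 — GM = KM - KG = 9.27 - 7.6 = 1.67 m

1.67 m


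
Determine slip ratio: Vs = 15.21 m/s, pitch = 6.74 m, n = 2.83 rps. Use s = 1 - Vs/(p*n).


Formula: s = 1 - Vs / (p * n)
Step 1 — p * n = 6.74 * 2.83 = 19.0742
Step 2 — Vs / (p*n) = 15.21 / 19.0742 = 0.797412 (6 d.p.)
Step 3 — s = 1 - 0.797412 = 0.202588

0.202588


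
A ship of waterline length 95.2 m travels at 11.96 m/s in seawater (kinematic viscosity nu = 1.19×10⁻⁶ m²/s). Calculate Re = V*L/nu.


Formula: Re = V * L / nu
Step 1 — V * L = 11.96 * 95.2 = 1138.592 m^2/s
Step 2 — Re = 1138.592 / 1.19e-6 = 9.57e+08

9.57e+08


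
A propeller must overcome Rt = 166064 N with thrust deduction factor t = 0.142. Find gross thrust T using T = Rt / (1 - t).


Formula: T = Rt / (1 - t)
Step 1 — (1 - t) = 1 - 0.142 = 0.858
Step 2 — T = 166064 / 0.858 ≈ 193550 N (5 s.f.)

193550 N


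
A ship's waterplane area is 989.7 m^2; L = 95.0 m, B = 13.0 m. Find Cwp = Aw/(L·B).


Formula: Cwp = Aw / (L * B)
Step 1 — L * B = 95.0 * 13.0 = 1235.0 m^2
Step 2 — Cwp = 989.7 / 1235.0 ≈ 0.80138 (5 s.f.)

0.80138


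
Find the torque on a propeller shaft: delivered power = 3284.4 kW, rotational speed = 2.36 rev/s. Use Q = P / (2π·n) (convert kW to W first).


Formula: Q = P_W / (2 * pi * n)
Step 1 — P_W = 3284.4 kW * 1000 = 3284400.0 W
Step 2 — 2 * pi * n = 2 * pi * 2.36 = 14.828317
Step 3 — Q = 3284400.0 / 14.828317 ≈ 221500 N·m (5 s.f.)

221500 N·m


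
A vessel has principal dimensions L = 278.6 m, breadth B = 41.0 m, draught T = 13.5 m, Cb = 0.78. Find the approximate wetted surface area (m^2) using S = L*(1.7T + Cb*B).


Formula: S = 1.7*L*T + V/T with V = Cb*L*B*T, i.e. S = L * (1.7*T + Cb*B)
Step 1 — 1.7*T = 1.7 * 13.5 = 22.95 m
Step 2 — Cb*B = 0.78 * 41.0 = 31.98 m
Step 3 — 1.7*T + Cb*B = 22.95 + 31.98 = 54.93 m
Step 4 — S = 278.6 * 54.93 ≈ 15303 m^2 (5 s.f.)

15303 m^2


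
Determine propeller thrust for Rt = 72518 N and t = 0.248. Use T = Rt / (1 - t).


Formula: T = Rt / (1 - t)
Step 1 — (1 - t) = 1 - 0.248 = 0.752
Step 2 — T = 72518 / 0.752 ≈ 96434 N (5 s.f.)

96434 N


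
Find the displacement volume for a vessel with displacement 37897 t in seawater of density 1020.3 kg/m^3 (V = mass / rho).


Formula: V = mass / rho
Step 1 — convert tonnes to kg: 37897 t * 1000 = 37897000 kg
Step 2 — V = 37897000 / 1020.3 ≈ 37143 m^3 (5 s.f.)

37143 m^3


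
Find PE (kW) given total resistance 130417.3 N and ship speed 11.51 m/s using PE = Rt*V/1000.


Formula: PE = Rt * V / 1000 (kW)
Step 1 — PE (W) = 130417.3 * 11.51 = 1501103.123 W
Step 2 — PE (kW) = 1501103.123 / 1000 ≈ 1501.1 kW (5 s.f.)

1501.1 kW


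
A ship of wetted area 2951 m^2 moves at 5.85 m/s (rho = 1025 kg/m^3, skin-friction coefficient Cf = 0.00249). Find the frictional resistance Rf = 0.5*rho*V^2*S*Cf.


Formula: Rf = 0.5 * rho * V^2 * S * Cf
Step 1 — V^2 = 5.85^2 = 34.2225
Step 2 — 0.5 * rho * V^2 = 0.5 * 1025 * 34.2225 = 17539.03125
Step 3 — Rf = 17539.03125 * 2951 * 0.00249 ≈ 128880 N (5 s.f.)

128880 N


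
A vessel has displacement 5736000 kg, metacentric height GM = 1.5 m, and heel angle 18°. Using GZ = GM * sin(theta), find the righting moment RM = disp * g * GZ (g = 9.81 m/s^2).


Formula: GZ = GM * sin(theta); RM = disp * g * GZ
Step 1 — GZ = 1.5 * sin(18°) = 1.5 * 0.309017 = 0.463525 m
Step 2 — RM = 5736000 * 9.81 * 0.463525 ≈ 26083000 N·m (5 s.f.)

26083000 N·m


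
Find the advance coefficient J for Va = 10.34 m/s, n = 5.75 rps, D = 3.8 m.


Formula: J = Va / (n * D)
Step 1 — n * D = 5.75 * 3.8 = 21.85
Step 2 — J = 10.34 / 21.85 ≈ 0.47323 (5 s.f.)

0.47323


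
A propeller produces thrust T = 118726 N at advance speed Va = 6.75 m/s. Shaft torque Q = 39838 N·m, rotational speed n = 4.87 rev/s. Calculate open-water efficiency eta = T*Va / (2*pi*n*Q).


Formula: eta = T * Va / (2 * pi * n * Q)
Step 1 — numerator = T * Va = 118726 * 6.75 = 801400.5
Step 2 — 2 * pi * n = 2 * pi * 4.87 = 30.599112
Step 3 — denominator = 30.599112 * 39838 = 1219007.42
Step 4 — eta = 801400.5 / 1219007.42 ≈ 0.65742 (5 s.f.)

0.65742


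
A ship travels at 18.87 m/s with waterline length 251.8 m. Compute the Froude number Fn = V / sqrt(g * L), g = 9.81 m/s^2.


Formula: Fn = V / sqrt(g * L)
Step 1 — g * L = 9.81 * 251.8 = 2470.158
Step 2 — sqrt(g * L) = sqrt(2470.158) = 49.700684
Step 3 — Fn = 18.87 / 49.700684 ≈ 0.37967 (5 s.f.)

0.37967


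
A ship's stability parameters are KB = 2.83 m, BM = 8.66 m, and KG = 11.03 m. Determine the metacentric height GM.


Formula: GM = KB + BM - KG
Step 1 — KM = KB + BM = 2.83 + 8.66 = 11.49 m
Step 2 — GM = KM - KG = 11.49 - 11.03 = 0.46 m

0.46 m


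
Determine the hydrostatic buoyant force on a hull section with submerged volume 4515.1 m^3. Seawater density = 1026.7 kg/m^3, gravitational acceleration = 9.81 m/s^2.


Formula: Fb = rho * g * V
Substituting: Fb = 1026.7 * 9.81 * 4515.1
Intermediate: 1026.7 * 9.81 = 10071.927
Result: Fb = 10071.927 * 4515.1 ≈ 45476000 N (5 s.f.)

45476000 N


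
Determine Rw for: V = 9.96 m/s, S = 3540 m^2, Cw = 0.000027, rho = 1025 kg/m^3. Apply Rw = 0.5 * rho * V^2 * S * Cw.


Formula: Rw = 0.5 * rho * V^2 * S * Cw
Step 1 — V^2 = 9.96^2 = 99.2016
Step 2 — 0.5 * rho * V^2 = 0.5 * 1025 * 99.2016 = 50840.82
Step 3 — Rw = 50840.82 * 3540 * 0.000027 ≈ 4859.4 N (5 s.f.)

4859.4 N


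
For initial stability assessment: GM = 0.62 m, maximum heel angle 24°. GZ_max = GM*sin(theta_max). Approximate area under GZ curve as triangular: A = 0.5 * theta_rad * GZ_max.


Formula: GZ_max = GM * sin(theta); Area = 0.5 * theta_rad * GZ_max
Step 1 — GZ_max = 0.62 * sin(24°) = 0.62 * 0.406737 = 0.252177 m
Step 2 — theta_rad = 24 * pi/180 = 0.418879 rad
Step 3 — Area = 0.5 * 0.418879 * 0.252177 ≈ 0.052816 m·rad (5 s.f.)

0.052816 m·rad


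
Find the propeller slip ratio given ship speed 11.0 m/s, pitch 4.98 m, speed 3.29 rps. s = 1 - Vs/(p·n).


Formula: s = 1 - Vs / (p * n)
Step 1 — p * n = 4.98 * 3.29 = 16.3842
Step 2 — Vs / (p*n) = 11.0 / 16.3842 = 0.671379 (6 d.p.)
Step 3 — s = 1 - 0.671379 = 0.328621

0.328621


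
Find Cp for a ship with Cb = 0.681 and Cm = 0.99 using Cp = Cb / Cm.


Formula: Cp = Cb / Cm
Substituting: Cp = 0.681 / 0.99
Result: Cp ≈ 0.68788 (5 s.f.)

0.68788


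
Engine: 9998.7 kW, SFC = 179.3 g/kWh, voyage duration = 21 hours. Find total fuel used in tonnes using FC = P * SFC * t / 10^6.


Formula: FC (tonnes) = P * SFC * t / 1,000,000
Step 1 — P * SFC * t = 9998.7 * 179.3 * 21 = 37648105.11 g
Step 2 — FC (tonnes) = 37648105.11 / 1,000,000 ≈ 37.648 tonnes (5 s.f.)

37.648 tonnes


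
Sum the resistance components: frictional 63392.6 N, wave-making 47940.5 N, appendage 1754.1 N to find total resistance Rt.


Formula: Rt = Rf + Rw + Ra
Substituting: Rt = 63392.6 + 47940.5 + 1754.1
Result: Rt = 113087.2 N

113087.2 N


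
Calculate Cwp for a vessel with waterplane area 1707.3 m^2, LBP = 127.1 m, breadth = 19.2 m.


Formula: Cwp = Aw / (L * B)
Step 1 — L * B = 127.1 * 19.2 = 2440.32 m^2
Step 2 — Cwp = 1707.3 / 2440.32 ≈ 0.69962 (5 s.f.)

0.69962


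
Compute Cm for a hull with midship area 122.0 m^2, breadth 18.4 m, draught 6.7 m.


Formula: Cm = Am / (B * T)
Step 1 — B * T = 18.4 * 6.7 = 123.28 m^2
Step 2 — Cm = 122.0 / 123.28 ≈ 0.98962 (5 s.f.)

0.98962


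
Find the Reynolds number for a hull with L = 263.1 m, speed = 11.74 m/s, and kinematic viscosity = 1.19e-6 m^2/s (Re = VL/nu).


Formula: Re = V * L / nu
Step 1 — V * L = 11.74 * 263.1 = 3088.794 m^2/s
Step 2 — Re = 3088.794 / 1.19e-6 = 2.60e+09

2.60e+09


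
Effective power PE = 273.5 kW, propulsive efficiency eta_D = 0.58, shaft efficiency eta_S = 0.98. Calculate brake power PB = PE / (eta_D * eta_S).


Formula: PB = PE / (eta_D * eta_S)
Step 1 — combined efficiency = eta_D * eta_S = 0.58 * 0.98 = 0.5684
Step 2 — PB = 273.5 / 0.5684 ≈ 481.18 kW (5 s.f.)

481.18 kW


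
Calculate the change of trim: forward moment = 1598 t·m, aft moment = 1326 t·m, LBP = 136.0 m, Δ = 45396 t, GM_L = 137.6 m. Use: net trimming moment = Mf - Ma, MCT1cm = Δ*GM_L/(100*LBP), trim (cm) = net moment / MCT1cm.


Formula: net trimming moment = Mf - Ma; MCT1cm = Δ*GM_L/(100*LBP); trim = net moment / MCT1cm
Step 1 — net trimming moment = 1598 - 1326 = 272 t·m
Step 2 — MCT1cm = 45396 * 137.6 / (100 * 136.0) = 459.3007 t·m/cm
Step 3 — trim = 272 / 459.3007 ≈ 0.59220 cm (5 s.f.)

0.59220 cm


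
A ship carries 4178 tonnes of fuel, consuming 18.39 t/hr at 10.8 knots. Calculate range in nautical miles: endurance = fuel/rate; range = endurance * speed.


Formula: endurance = fuel / rate; range = endurance * speed
Step 1 — endurance = 4178 / 18.39 = 227.1887 hours
Step 2 — range = 227.1887 * 10.8 ≈ 2453.6 nautical miles (5 s.f.)

2453.6 NM


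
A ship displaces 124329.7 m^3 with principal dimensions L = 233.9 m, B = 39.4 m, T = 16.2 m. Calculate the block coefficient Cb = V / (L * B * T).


Formula: Cb = V / (L * B * T)
Step 1 — L * B * T = 233.9 * 39.4 * 16.2 = 149293.692 m^3
Step 2 — Cb = 124329.7 / 149293.692 ≈ 0.83279 (5 s.f.)

0.83279


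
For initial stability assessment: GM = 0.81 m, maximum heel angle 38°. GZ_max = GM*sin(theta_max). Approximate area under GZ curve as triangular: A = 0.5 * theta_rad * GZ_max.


Formula: GZ_max = GM * sin(theta); Area = 0.5 * theta_rad * GZ_max
Step 1 — GZ_max = 0.81 * sin(38°) = 0.81 * 0.615661 = 0.498685 m
Step 2 — theta_rad = 38 * pi/180 = 0.663225 rad
Step 3 — Area = 0.5 * 0.663225 * 0.498685 ≈ 0.16537 m·rad (5 s.f.)

0.16537 m·rad


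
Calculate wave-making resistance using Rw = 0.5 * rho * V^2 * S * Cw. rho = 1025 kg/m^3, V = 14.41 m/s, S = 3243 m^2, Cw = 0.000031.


Formula: Rw = 0.5 * rho * V^2 * S * Cw
Step 1 — V^2 = 14.41^2 = 207.6481
Step 2 — 0.5 * rho * V^2 = 0.5 * 1025 * 207.6481 = 106419.65125
Step 3 — Rw = 106419.65125 * 3243 * 0.000031 ≈ 10699 N (5 s.f.)

10699 N


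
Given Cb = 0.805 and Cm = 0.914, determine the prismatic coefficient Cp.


Formula: Cp = Cb / Cm
Substituting: Cp = 0.805 / 0.914
Result: Cp ≈ 0.88074 (5 s.f.)

0.88074


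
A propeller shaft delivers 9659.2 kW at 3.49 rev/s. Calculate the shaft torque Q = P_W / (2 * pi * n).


Formula: Q = P_W / (2 * pi * n)
Step 1 — P_W = 9659.2 kW * 1000 = 9659200.0 W
Step 2 — 2 * pi * n = 2 * pi * 3.49 = 21.928317
Step 3 — Q = 9659200.0 / 21.928317 ≈ 440490 N·m (5 s.f.)

440490 N·m
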